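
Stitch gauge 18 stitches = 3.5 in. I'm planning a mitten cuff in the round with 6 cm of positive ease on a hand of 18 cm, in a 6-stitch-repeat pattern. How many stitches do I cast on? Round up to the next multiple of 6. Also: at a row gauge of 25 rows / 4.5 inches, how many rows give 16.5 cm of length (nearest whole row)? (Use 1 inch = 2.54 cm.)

Finished = 18 + 6 = 24 cm.
24 cm × 1/2.54 = 9.45 inches.
18/3.5 = 5.143 sts per in; 9.45 × 5.143 = 48.59 sts.
Next multiple of 6 → 54.
16.5 cm = 6.50 inches; × 5.556 = 36.09 → 36 rows.

Cast on 54 stitches; work 36 rows.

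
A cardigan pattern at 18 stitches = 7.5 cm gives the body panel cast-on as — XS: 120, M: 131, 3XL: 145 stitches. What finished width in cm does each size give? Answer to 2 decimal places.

18/7.5 = 2.4 sts per cm.
XS: 120 / 2.4 = 50.000 → 50.00 cm.
M: 131 / 2.4 = 54.583 → 54.58 cm.
3XL: 145 / 2.4 = 60.417 → 60.42 cm.

XS 50.00 cm; M 54.58 cm; 3XL 60.42 cm.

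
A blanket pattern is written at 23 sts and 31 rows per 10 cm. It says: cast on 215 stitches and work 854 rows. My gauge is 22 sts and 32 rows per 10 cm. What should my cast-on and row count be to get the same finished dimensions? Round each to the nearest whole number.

Cast on 206 stitches; work 882 rows.

Stitches: 215 × 22/23 = 205.65 → 206.
Rows: 854 × 32/31 = 881.55 → 882.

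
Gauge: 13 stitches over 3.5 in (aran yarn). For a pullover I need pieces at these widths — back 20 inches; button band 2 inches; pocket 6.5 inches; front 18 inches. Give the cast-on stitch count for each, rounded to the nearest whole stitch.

back 74; button band 7; pocket 24; front 67.

Rate = 13/3.5 = 3.714 sts per in.
back: 20 × 3.714 = 74.29 → 74.
button band: 2 × 3.714 = 7.43 → 7.
pocket: 6.5 × 3.714 = 24.14 → 24.
front: 18 × 3.714 = 66.86 → 67.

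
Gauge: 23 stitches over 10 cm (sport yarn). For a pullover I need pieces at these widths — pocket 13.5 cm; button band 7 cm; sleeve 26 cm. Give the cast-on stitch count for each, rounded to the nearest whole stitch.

pocket 31; button band 16; sleeve 60.

Rate = 23/10 = 2.3 sts per cm.
pocket: 13.5 × 2.3 = 31.05 → 31.
button band: 7 × 2.3 = 16.10 → 16.
sleeve: 26 × 2.3 = 59.80 → 60.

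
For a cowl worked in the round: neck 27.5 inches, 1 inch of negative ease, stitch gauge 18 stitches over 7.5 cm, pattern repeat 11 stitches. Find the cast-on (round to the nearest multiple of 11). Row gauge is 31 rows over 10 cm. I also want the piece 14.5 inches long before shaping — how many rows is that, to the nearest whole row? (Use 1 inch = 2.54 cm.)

Finished = 27.5 − 1 = 26.5 inches.
26.5 inches × 2.54 = 67.31 cm.
18/7.5 = 2.4 sts per cm; 67.31 × 2.4 = 161.54 sts.
Nearest multiple of 11 → 165.
14.5 inches = 36.83 cm; × 3.1 = 114.17 → 114 rows.

Cast on 165 stitches; work 114 rows.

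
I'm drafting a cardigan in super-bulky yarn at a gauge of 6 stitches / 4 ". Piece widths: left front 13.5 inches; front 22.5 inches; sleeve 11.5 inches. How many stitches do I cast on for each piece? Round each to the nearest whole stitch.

Rate = 6/4 = 1.5 sts per in.
left front: 13.5 × 1.5 = 20.25 → 20.
front: 22.5 × 1.5 = 33.75 → 34.
sleeve: 11.5 × 1.5 = 17.25 → 17.

left front 20; front 34; sleeve 17.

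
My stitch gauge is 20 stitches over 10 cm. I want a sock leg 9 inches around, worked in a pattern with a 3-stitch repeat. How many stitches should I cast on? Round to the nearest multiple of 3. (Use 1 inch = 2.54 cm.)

9 in = 9 × 2.54 = 22.86 cm.
20 / 10 = 2 sts/cm.
22.86 × 2 = 45.72 sts.
→ 45.

Cast on 45 stitches.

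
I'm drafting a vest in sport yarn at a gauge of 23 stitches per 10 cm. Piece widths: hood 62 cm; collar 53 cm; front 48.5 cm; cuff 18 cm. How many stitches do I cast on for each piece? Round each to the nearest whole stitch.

hood 143; collar 122; front 112; cuff 41.

Rate = 23/10 = 2.3 sts per cm.
hood: 62 × 2.3 = 142.60 → 143.
collar: 53 × 2.3 = 121.90 → 122.
front: 48.5 × 2.3 = 111.55 → 112.
cuff: 18 × 2.3 = 41.40 → 41.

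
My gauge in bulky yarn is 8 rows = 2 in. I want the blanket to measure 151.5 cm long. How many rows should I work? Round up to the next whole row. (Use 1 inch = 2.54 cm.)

151.5 cm = 59.65 in.
8 rows / 2 in = 4 rows per inch.
59.65 × 4 = 238.58 rows.
Round up → 239.

Work 239 rows.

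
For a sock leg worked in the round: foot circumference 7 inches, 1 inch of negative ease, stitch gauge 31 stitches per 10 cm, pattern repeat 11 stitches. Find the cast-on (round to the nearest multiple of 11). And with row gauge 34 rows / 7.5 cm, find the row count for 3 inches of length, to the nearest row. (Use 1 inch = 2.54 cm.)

Finished = 7 − 1 = 6 inches.
6 inches × 2.54 = 15.24 cm.
31/10 = 3.1 sts per cm; 15.24 × 3.1 = 47.24 sts.
Nearest multiple of 11 → 44.
3 inches = 7.62 cm; × 4.533 = 34.54 → 35 rows.

Cast on 44 stitches; work 35 rows.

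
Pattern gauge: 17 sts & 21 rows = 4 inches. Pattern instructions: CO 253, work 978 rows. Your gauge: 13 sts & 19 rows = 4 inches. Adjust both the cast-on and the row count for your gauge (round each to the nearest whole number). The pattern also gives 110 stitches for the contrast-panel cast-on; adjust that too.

Stitches: 253 × 13/17 = 193.47 → 193.
Rows: 978 × 19/21 = 884.86 → 885.
contrast-panel cast-on: 110 × 13/17 = 84.12 → 84.

Cast on 193 stitches; work 885 rows; contrast-panel cast-on 84 stitches.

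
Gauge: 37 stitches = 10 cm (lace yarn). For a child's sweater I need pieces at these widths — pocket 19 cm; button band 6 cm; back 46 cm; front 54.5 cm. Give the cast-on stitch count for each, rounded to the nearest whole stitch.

Rate = 37/10 = 3.7 sts per cm.
pocket: 19 × 3.7 = 70.30 → 70.
button band: 6 × 3.7 = 22.20 → 22.
back: 46 × 3.7 = 170.20 → 170.
front: 54.5 × 3.7 = 201.65 → 202.

pocket 70; button band 22; back 170; front 202.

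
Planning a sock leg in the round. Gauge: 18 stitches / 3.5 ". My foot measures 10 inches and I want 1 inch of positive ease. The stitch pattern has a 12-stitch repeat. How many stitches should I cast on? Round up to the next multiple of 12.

Finished = 10 + 1 = 11 inches.
18 / 3.5 = 5.143 sts/in.
11 × 5.143 = 56.57 sts.
Next multiple of 12: 60.

60 stitches.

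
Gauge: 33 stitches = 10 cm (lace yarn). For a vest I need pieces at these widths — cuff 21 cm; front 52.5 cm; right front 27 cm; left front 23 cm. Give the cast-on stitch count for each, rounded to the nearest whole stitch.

cuff 69; front 173; right front 89; left front 76.

Rate = 33/10 = 3.3 sts per cm.
cuff: 21 × 3.3 = 69.30 → 69.
front: 52.5 × 3.3 = 173.25 → 173.
right front: 27 × 3.3 = 89.10 → 89.
left front: 23 × 3.3 = 75.90 → 76.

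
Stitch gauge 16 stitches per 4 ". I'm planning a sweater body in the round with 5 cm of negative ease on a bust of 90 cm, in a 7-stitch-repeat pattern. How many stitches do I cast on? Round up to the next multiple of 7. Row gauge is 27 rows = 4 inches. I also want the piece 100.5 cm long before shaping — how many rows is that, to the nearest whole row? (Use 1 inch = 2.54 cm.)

Finished = 90 − 5 = 85 cm.
85 cm × 1/2.54 = 33.46 inches.
16/4 = 4 sts per in; 33.46 × 4 = 133.86 sts.
Next multiple of 7 → 140.
100.5 cm = 39.57 inches; × 6.75 = 267.08 → 267 rows.

Cast on 140 stitches; work 267 rows.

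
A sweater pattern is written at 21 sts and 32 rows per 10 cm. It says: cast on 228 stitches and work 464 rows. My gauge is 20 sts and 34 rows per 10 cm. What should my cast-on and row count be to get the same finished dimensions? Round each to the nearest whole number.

Stitches: 228 × 20/21 = 217.14 → 217.
Rows: 464 × 34/32 = 493.00 → 493.

Cast on 217 stitches; work 493 rows.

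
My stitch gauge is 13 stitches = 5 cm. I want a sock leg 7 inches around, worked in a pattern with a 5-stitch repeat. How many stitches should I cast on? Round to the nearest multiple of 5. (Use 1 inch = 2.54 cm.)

7 in = 7 × 2.54 = 17.78 cm.
13 / 5 = 2.6 sts/cm.
17.78 × 2.6 = 46.23 sts.
→ 45.

Cast on 45 stitches.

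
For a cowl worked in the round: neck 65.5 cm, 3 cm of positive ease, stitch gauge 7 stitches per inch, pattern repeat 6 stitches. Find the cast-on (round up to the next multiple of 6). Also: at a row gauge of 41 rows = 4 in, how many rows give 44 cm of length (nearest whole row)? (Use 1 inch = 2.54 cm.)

Finished = 65.5 + 3 = 68.5 cm.
68.5 cm × 1/2.54 = 26.97 inches.
7/1 = 7 sts per in; 26.97 × 7 = 188.78 sts.
Next multiple of 6 → 192.
44 cm = 17.32 inches; × 10.25 = 177.56 → 178 rows.

Cast on 192 stitches; work 178 rows.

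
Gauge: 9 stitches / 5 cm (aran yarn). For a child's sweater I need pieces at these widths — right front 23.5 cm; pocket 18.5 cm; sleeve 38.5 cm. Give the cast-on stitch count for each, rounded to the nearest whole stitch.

Rate = 9/5 = 1.8 sts per cm.
right front: 23.5 × 1.8 = 42.30 → 42.
pocket: 18.5 × 1.8 = 33.30 → 33.
sleeve: 38.5 × 1.8 = 69.30 → 69.

right front 42; pocket 33; sleeve 69.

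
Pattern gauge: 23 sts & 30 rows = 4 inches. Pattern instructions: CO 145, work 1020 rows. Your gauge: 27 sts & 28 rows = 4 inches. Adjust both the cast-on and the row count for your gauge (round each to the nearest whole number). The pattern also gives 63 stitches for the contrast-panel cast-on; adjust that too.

Cast on 170 stitches; work 952 rows; contrast-panel cast-on 74 stitches.

Stitches: 145 × 27/23 = 170.22 → 170.
Rows: 1020 × 28/30 = 952.00 → 952.
contrast-panel cast-on: 63 × 27/23 = 73.96 → 74.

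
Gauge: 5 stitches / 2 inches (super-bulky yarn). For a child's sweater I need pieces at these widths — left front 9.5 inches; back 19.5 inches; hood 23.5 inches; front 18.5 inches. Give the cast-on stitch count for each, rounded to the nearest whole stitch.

left front 24; back 49; hood 59; front 46.

Rate = 5/2 = 2.5 sts per in.
left front: 9.5 × 2.5 = 23.75 → 24.
back: 19.5 × 2.5 = 48.75 → 49.
hood: 23.5 × 2.5 = 58.75 → 59.
front: 18.5 × 2.5 = 46.25 → 46.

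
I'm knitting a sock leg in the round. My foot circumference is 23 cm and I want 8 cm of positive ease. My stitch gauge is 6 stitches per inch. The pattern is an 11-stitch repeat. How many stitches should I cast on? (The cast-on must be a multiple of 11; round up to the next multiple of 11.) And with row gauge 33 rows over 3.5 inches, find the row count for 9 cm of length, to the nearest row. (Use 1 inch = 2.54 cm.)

Cast on 77 stitches; work 33 rows.

Finished = 23 + 8 = 31 cm.
31 cm × 1/2.54 = 12.20 inches.
6/1 = 6 sts per in; 12.20 × 6 = 73.23 sts.
Next multiple of 11 → 77.
9 cm = 3.54 inches; × 9.429 = 33.41 → 33 rows.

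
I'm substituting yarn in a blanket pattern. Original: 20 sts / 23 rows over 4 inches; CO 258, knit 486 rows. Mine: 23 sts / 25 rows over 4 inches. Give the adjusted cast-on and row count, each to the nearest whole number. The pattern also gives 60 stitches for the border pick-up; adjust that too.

Cast on 297 stitches; work 528 rows; border pick-up 69 stitches.

Stitches: 258 × 23/20 = 296.70 → 297.
Rows: 486 × 25/23 = 528.26 → 528.
border pick-up: 60 × 23/20 = 69.00 → 69.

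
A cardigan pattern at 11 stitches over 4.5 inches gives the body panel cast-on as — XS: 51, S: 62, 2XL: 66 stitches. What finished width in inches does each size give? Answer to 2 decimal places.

XS 20.86 inches; S 25.36 inches; 2XL 27.00 inches.

11/4.5 = 2.444 sts per in.
XS: 51 / 2.444 = 20.864 → 20.86 in.
S: 62 / 2.444 = 25.364 → 25.36 in.
2XL: 66 / 2.444 = 27.000 → 27.00 in.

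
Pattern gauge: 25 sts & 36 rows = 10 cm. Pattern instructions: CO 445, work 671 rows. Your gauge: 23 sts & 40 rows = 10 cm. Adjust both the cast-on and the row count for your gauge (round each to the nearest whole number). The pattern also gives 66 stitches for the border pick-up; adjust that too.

Cast on 409 stitches; work 746 rows; border pick-up 61 stitches.

Stitches: 445 × 23/25 = 409.40 → 409.
Rows: 671 × 40/36 = 745.56 → 746.
border pick-up: 66 × 23/25 = 60.72 → 61.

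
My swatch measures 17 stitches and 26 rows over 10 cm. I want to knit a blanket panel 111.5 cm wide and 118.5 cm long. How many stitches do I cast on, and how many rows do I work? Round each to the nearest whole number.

Cast on 190 stitches and work 308 rows.

Stitch gauge = 17/10 = 1.7 sts/cm; 111.5 × 1.7 = 189.55 → 190 sts.
Row gauge = 26/10 = 2.6 rows/cm; 118.5 × 2.6 = 308.10 → 308 rows.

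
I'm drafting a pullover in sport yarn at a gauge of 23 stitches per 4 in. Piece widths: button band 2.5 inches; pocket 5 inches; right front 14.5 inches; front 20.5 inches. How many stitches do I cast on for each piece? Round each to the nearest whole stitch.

button band 14; pocket 29; right front 83; front 118.

Rate = 23/4 = 5.75 sts per in.
button band: 2.5 × 5.75 = 14.38 → 14.
pocket: 5 × 5.75 = 28.75 → 29.
right front: 14.5 × 5.75 = 83.38 → 83.
front: 20.5 × 5.75 = 117.88 → 118.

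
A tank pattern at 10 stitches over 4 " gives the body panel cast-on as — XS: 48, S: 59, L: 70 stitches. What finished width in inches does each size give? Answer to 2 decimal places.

10/4 = 2.5 sts per in.
XS: 48 / 2.5 = 19.200 → 19.20 in.
S: 59 / 2.5 = 23.600 → 23.60 in.
L: 70 / 2.5 = 28.000 → 28.00 in.

XS 19.20 inches; S 23.60 inches; L 28.00 inches.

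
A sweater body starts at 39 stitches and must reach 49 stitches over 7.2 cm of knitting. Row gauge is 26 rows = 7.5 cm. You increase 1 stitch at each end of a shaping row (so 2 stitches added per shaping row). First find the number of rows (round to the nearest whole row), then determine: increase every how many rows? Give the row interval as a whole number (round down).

Increase every 5th row.

Rows = 7.2 × 3.467 = 25.0 → 25 rows.
Stitches to add: 10 → 5 shaping rows (at 2 st each).
25 / 5 = 5.00 → every 5 rows.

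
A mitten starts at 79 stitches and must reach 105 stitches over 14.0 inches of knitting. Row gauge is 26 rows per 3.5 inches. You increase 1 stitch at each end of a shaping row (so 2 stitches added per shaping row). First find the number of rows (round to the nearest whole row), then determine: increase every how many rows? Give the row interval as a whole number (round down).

Increase every 8th row.

Rows = 14.0 × 7.429 = 104.0 → 104 rows.
Stitches to add: 26 → 13 shaping rows (at 2 st each).
104 / 13 = 8.00 → every 8 rows.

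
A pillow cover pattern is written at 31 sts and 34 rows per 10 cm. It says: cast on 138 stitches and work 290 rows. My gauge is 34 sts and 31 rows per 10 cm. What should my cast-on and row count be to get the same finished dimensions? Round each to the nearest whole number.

Cast on 151 stitches; work 264 rows.

Stitches: 138 × 34/31 = 151.35 → 151.
Rows: 290 × 31/34 = 264.41 → 264.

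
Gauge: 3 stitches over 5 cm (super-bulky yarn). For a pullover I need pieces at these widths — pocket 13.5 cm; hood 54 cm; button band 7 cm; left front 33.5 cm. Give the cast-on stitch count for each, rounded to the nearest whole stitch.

Rate = 3/5 = 0.6 sts per cm.
pocket: 13.5 × 0.6 = 8.10 → 8.
hood: 54 × 0.6 = 32.40 → 32.
button band: 7 × 0.6 = 4.20 → 4.
left front: 33.5 × 0.6 = 20.10 → 20.

pocket 8; hood 32; button band 4; left front 20.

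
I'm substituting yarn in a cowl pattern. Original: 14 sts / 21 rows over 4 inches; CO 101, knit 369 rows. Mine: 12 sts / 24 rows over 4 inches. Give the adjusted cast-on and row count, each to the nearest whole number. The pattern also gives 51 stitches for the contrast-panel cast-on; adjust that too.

Stitches: 101 × 12/14 = 86.57 → 87.
Rows: 369 × 24/21 = 421.71 → 422.
contrast-panel cast-on: 51 × 12/14 = 43.71 → 44.

Cast on 87 stitches; work 422 rows; contrast-panel cast-on 44 stitches.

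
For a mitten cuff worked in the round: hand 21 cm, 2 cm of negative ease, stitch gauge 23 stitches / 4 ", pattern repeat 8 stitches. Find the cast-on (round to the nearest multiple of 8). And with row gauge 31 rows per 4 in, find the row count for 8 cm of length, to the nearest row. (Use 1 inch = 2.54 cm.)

Cast on 40 stitches; work 24 rows.

Finished = 21 − 2 = 19 cm.
19 cm × 1/2.54 = 7.48 inches.
23/4 = 5.75 sts per in; 7.48 × 5.75 = 43.01 sts.
Nearest multiple of 8 → 40.
8 cm = 3.15 inches; × 7.75 = 24.41 → 24 rows.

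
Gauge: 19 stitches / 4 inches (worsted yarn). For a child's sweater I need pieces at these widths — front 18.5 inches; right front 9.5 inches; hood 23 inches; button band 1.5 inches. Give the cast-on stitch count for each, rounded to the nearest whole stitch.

Rate = 19/4 = 4.75 sts per in.
front: 18.5 × 4.75 = 87.88 → 88.
right front: 9.5 × 4.75 = 45.12 → 45.
hood: 23 × 4.75 = 109.25 → 109.
button band: 1.5 × 4.75 = 7.12 → 7.

front 88; right front 45; hood 109; button band 7.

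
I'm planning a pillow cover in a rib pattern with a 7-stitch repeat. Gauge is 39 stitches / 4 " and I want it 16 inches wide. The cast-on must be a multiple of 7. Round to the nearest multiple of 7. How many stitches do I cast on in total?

CO 154 sts.

39 / 4 = 9.75 sts per inch.
16 × 9.75 = 156.00 sts.
Nearest multiple of 7: 154.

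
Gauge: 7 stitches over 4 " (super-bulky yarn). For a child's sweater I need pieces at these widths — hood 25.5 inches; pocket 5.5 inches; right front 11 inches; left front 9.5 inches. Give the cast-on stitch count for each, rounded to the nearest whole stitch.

hood 45; pocket 10; right front 19; left front 17.

Rate = 7/4 = 1.75 sts per in.
hood: 25.5 × 1.75 = 44.62 → 45.
pocket: 5.5 × 1.75 = 9.62 → 10.
right front: 11 × 1.75 = 19.25 → 19.
left front: 9.5 × 1.75 = 16.62 → 17.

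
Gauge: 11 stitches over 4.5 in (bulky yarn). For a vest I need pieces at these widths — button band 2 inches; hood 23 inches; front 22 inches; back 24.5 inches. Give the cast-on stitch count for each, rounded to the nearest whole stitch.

Rate = 11/4.5 = 2.444 sts per in.
button band: 2 × 2.444 = 4.89 → 5.
hood: 23 × 2.444 = 56.22 → 56.
front: 22 × 2.444 = 53.78 → 54.
back: 24.5 × 2.444 = 59.89 → 60.

button band 5; hood 56; front 54; back 60.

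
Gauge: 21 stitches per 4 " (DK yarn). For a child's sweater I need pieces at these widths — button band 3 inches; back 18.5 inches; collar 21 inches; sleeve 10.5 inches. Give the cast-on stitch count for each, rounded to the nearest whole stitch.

button band 16; back 97; collar 110; sleeve 55.

Rate = 21/4 = 5.25 sts per in.
button band: 3 × 5.25 = 15.75 → 16.
back: 18.5 × 5.25 = 97.12 → 97.
collar: 21 × 5.25 = 110.25 → 110.
sleeve: 10.5 × 5.25 = 55.12 → 55.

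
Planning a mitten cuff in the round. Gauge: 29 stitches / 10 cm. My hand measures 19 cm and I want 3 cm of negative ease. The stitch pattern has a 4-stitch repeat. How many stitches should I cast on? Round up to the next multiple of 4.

Finished = 19 − 3 = 16 cm.
29 / 10 = 2.9 sts/cm.
16 × 2.9 = 46.40 sts.
Next multiple of 4: 48.

CO 48 sts.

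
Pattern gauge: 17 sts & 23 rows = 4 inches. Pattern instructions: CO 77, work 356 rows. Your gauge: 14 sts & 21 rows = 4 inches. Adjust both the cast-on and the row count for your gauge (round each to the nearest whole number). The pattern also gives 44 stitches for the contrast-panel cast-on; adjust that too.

Cast on 63 stitches; work 325 rows; contrast-panel cast-on 36 stitches.

Stitches: 77 × 14/17 = 63.41 → 63.
Rows: 356 × 21/23 = 325.04 → 325.
contrast-panel cast-on: 44 × 14/17 = 36.24 → 36.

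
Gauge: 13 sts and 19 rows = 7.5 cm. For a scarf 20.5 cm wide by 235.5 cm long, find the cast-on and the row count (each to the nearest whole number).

Cast on 36 stitches and work 597 rows.

Stitch gauge = 13/7.5 = 1.733 sts/cm; 20.5 × 1.733 = 35.53 → 36 sts.
Row gauge = 19/7.5 = 2.533 rows/cm; 235.5 × 2.533 = 596.60 → 597 rows.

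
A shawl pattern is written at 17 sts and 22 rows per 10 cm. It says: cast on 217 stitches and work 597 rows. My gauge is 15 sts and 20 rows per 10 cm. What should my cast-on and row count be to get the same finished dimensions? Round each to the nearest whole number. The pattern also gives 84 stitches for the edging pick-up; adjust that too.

Stitches: 217 × 15/17 = 191.47 → 191.
Rows: 597 × 20/22 = 542.73 → 543.
edging pick-up: 84 × 15/17 = 74.12 → 74.

Cast on 191 stitches; work 543 rows; edging pick-up 74 stitches.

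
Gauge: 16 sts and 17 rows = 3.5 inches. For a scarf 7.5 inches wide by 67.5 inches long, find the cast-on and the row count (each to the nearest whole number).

Stitch gauge = 16/3.5 = 4.571 sts/in; 7.5 × 4.571 = 34.29 → 34 sts.
Row gauge = 17/3.5 = 4.857 rows/in; 67.5 × 4.857 = 327.86 → 328 rows.

Cast on 34 stitches and work 328 rows.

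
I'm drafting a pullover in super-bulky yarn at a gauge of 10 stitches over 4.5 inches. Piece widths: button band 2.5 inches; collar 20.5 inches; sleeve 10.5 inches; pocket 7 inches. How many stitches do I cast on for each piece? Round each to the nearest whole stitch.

button band 6; collar 46; sleeve 23; pocket 16.

Rate = 10/4.5 = 2.222 sts per in.
button band: 2.5 × 2.222 = 5.56 → 6.
collar: 20.5 × 2.222 = 45.56 → 46.
sleeve: 10.5 × 2.222 = 23.33 → 23.
pocket: 7 × 2.222 = 15.56 → 16.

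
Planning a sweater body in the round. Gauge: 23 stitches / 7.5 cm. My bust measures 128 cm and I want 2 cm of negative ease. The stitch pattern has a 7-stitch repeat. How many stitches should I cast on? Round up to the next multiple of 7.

Cast on 392 stitches.

Finished = 128 − 2 = 126 cm.
23 / 7.5 = 3.067 sts/cm.
126 × 3.067 = 386.40 sts.
Next multiple of 7: 392.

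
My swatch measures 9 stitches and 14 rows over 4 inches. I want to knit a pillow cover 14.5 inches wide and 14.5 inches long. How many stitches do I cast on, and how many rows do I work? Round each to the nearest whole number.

Cast on 33 stitches and work 51 rows.

Stitch gauge = 9/4 = 2.25 sts/in; 14.5 × 2.25 = 32.62 → 33 sts.
Row gauge = 14/4 = 3.5 rows/in; 14.5 × 3.5 = 50.75 → 51 rows.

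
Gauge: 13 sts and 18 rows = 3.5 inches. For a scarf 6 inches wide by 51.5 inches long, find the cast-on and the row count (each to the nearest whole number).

Stitch gauge = 13/3.5 = 3.714 sts/in; 6 × 3.714 = 22.29 → 22 sts.
Row gauge = 18/3.5 = 5.143 rows/in; 51.5 × 5.143 = 264.86 → 265 rows.

Cast on 22 stitches and work 265 rows.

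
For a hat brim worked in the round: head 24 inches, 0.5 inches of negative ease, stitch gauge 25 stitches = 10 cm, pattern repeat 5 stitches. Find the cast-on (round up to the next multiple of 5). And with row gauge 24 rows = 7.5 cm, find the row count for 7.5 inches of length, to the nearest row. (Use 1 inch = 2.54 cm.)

Cast on 150 stitches; work 61 rows.

Finished = 24 − 0.5 = 23.5 inches.
23.5 inches × 2.54 = 59.69 cm.
25/10 = 2.5 sts per cm; 59.69 × 2.5 = 149.22 sts.
Next multiple of 5 → 150.
7.5 inches = 19.05 cm; × 3.2 = 60.96 → 61 rows.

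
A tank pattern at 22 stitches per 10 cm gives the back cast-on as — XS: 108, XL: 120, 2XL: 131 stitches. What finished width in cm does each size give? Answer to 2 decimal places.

22/10 = 2.2 sts per cm.
XS: 108 / 2.2 = 49.091 → 49.09 cm.
XL: 120 / 2.2 = 54.545 → 54.55 cm.
2XL: 131 / 2.2 = 59.545 → 59.55 cm.

XS 49.09 cm; XL 54.55 cm; 2XL 59.55 cm.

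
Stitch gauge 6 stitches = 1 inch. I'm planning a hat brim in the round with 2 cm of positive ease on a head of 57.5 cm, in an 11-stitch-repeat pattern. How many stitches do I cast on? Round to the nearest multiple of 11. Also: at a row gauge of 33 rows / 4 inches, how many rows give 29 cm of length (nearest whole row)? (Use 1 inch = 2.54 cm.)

Finished = 57.5 + 2 = 59.5 cm.
59.5 cm × 1/2.54 = 23.43 inches.
6/1 = 6 sts per in; 23.43 × 6 = 140.55 sts.
Nearest multiple of 11 → 143.
29 cm = 11.42 inches; × 8.25 = 94.19 → 94 rows.

Cast on 143 stitches; work 94 rows.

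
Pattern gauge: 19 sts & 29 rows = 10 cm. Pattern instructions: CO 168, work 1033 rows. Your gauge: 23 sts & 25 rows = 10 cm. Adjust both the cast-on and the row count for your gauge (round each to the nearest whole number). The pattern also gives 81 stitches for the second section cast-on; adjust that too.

Cast on 203 stitches; work 891 rows; second section cast-on 98 stitches.

Stitches: 168 × 23/19 = 203.37 → 203.
Rows: 1033 × 25/29 = 890.52 → 891.
second section cast-on: 81 × 23/19 = 98.05 → 98.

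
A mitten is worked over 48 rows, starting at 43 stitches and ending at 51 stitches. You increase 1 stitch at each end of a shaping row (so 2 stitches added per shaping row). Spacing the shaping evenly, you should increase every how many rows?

Stitches to add: |51 − 43| = 8.
Shaping rows needed: 8 / 2 = 4.
48 rows / 4 = every 12 rows.

Increase every 12th row.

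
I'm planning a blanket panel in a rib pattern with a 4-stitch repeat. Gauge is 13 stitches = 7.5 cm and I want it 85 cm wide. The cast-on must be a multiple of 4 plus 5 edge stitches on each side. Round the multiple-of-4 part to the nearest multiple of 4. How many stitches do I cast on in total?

Cast on 146 stitches.

13 / 7.5 = 1.733 sts per cm.
85 × 1.733 = 147.33 sts.
Less 10 edge sts → 137.33 for the repeat.
Nearest multiple of 4: 136.
Add back 10 edge sts → 146.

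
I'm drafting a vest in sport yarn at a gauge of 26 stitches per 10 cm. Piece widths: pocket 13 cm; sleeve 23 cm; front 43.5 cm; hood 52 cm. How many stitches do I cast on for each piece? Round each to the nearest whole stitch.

pocket 34; sleeve 60; front 113; hood 135.

Rate = 26/10 = 2.6 sts per cm.
pocket: 13 × 2.6 = 33.80 → 34.
sleeve: 23 × 2.6 = 59.80 → 60.
front: 43.5 × 2.6 = 113.10 → 113.
hood: 52 × 2.6 = 135.20 → 135.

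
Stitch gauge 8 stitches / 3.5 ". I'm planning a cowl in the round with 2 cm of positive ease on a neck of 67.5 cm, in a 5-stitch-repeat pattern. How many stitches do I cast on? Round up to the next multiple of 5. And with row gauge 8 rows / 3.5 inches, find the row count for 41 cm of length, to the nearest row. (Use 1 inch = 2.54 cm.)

Cast on 65 stitches; work 37 rows.

Finished = 67.5 + 2 = 69.5 cm.
69.5 cm × 1/2.54 = 27.36 inches.
8/3.5 = 2.286 sts per in; 27.36 × 2.286 = 62.54 sts.
Next multiple of 5 → 65.
41 cm = 16.14 inches; × 2.286 = 36.90 → 37 rows.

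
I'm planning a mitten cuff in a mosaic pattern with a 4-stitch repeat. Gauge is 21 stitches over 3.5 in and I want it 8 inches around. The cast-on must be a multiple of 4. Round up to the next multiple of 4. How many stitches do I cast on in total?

21 / 3.5 = 6 sts per inch.
8 × 6 = 48.00 sts.
Next multiple of 4: 48.

CO 48 sts.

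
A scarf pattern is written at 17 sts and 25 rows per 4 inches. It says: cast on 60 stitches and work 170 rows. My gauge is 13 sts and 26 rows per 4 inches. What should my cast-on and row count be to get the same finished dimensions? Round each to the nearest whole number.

Cast on 46 stitches; work 177 rows.

Stitches: 60 × 13/17 = 45.88 → 46.
Rows: 170 × 26/25 = 176.80 → 177.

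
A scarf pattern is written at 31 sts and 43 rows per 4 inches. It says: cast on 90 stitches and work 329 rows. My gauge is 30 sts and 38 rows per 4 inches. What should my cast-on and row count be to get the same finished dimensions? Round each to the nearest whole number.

Cast on 87 stitches; work 291 rows.

Stitches: 90 × 30/31 = 87.10 → 87.
Rows: 329 × 38/43 = 290.74 → 291.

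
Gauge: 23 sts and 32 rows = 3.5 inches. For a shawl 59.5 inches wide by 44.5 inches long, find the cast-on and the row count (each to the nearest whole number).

Stitch gauge = 23/3.5 = 6.571 sts/in; 59.5 × 6.571 = 391.00 → 391 sts.
Row gauge = 32/3.5 = 9.143 rows/in; 44.5 × 9.143 = 406.86 → 407 rows.

Cast on 391 stitches and work 407 rows.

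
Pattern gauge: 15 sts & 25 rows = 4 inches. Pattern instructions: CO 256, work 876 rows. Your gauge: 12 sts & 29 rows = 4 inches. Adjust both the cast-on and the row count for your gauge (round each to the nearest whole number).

Stitches: 256 × 12/15 = 204.80 → 205.
Rows: 876 × 29/25 = 1016.16 → 1016.

Cast on 205 stitches; work 1016 rows.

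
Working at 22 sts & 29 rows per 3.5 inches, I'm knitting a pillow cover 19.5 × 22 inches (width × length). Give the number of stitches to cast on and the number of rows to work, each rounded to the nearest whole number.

Stitch gauge = 22/3.5 = 6.286 sts/in; 19.5 × 6.286 = 122.57 → 123 sts.
Row gauge = 29/3.5 = 8.286 rows/in; 22 × 8.286 = 182.29 → 182 rows.

Cast on 123 stitches and work 182 rows.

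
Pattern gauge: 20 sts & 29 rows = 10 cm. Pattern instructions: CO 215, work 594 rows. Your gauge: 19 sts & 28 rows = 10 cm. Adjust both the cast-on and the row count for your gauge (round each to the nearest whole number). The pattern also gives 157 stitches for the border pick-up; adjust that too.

Cast on 204 stitches; work 574 rows; border pick-up 149 stitches.

Stitches: 215 × 19/20 = 204.25 → 204.
Rows: 594 × 28/29 = 573.52 → 574.
border pick-up: 157 × 19/20 = 149.15 → 149.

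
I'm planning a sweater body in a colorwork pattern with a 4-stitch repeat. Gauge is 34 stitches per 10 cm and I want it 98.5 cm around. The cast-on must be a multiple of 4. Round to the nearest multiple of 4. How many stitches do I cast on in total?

34 / 10 = 3.4 sts per cm.
98.5 × 3.4 = 334.90 sts.
Nearest multiple of 4: 336.

Cast on 336 stitches.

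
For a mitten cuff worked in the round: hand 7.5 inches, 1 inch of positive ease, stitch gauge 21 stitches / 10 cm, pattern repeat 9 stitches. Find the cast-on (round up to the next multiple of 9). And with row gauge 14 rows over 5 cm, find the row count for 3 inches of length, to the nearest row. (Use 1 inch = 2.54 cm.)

Cast on 54 stitches; work 21 rows.

Finished = 7.5 + 1 = 8.5 inches.
8.5 inches × 2.54 = 21.59 cm.
21/10 = 2.1 sts per cm; 21.59 × 2.1 = 45.34 sts.
Next multiple of 9 → 54.
3 inches = 7.62 cm; × 2.8 = 21.34 → 21 rows.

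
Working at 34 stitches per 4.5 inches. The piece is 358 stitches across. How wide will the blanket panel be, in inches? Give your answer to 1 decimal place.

34 stitches / 4.5 inch = 7.556 stitches per inch.
358 / 7.556 = 47.38 inches.

47.4 inches.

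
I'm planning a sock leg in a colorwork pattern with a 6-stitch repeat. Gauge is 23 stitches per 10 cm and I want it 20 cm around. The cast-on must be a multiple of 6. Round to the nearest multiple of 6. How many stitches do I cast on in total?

Cast on 48 stitches.

23 / 10 = 2.3 sts per cm.
20 × 2.3 = 46.00 sts.
Nearest multiple of 6: 48.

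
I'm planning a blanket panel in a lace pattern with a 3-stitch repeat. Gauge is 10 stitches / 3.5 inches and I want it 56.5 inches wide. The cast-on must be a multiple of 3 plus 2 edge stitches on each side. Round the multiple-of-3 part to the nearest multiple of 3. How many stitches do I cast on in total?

10 / 3.5 = 2.857 sts per inch.
56.5 × 2.857 = 161.43 sts.
Less 4 edge sts → 157.43 for the repeat.
Nearest multiple of 3: 156.
Add back 4 edge sts → 160.

160 stitches.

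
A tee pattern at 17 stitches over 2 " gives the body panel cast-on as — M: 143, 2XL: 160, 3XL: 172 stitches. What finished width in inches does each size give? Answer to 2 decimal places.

17/2 = 8.5 sts per in.
M: 143 / 8.5 = 16.824 → 16.82 in.
2XL: 160 / 8.5 = 18.824 → 18.82 in.
3XL: 172 / 8.5 = 20.235 → 20.24 in.

M 16.82 inches; 2XL 18.82 inches; 3XL 20.24 inches.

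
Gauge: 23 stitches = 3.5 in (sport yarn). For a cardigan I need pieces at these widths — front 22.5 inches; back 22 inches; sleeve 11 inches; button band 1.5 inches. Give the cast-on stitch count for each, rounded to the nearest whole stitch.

Rate = 23/3.5 = 6.571 sts per in.
front: 22.5 × 6.571 = 147.86 → 148.
back: 22 × 6.571 = 144.57 → 145.
sleeve: 11 × 6.571 = 72.29 → 72.
button band: 1.5 × 6.571 = 9.86 → 10.

front 148; back 145; sleeve 72; button band 10.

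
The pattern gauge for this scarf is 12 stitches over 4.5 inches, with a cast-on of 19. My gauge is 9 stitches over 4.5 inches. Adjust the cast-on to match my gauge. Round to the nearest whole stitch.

14 stitches.

Scale factor = 9 / 12 = 0.750.
19 × 9 / 12 = 14.25 sts.
→ 14 sts.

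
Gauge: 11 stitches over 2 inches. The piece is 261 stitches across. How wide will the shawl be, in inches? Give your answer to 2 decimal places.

47.45 inches.

11 stitches / 2 inch = 5.5 stitches per inch.
261 / 5.5 = 47.455 inches.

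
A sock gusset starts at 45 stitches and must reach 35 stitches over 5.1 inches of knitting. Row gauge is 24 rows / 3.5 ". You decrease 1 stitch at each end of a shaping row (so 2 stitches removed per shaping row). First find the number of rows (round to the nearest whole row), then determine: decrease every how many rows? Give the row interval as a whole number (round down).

Decrease every 7th row.

Rows = 5.1 × 6.857 = 35.0 → 35 rows.
Stitches to remove: 10 → 5 shaping rows (at 2 st each).
35 / 5 = 7.00 → every 7 rows.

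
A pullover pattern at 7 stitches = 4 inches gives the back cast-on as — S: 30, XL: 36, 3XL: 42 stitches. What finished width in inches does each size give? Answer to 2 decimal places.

S 17.14 inches; XL 20.57 inches; 3XL 24.00 inches.

7/4 = 1.75 sts per in.
S: 30 / 1.75 = 17.143 → 17.14 in.
XL: 36 / 1.75 = 20.571 → 20.57 in.
3XL: 42 / 1.75 = 24.000 → 24.00 in.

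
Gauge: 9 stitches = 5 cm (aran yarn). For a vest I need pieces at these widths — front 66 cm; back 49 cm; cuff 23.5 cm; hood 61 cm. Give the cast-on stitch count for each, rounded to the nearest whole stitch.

Rate = 9/5 = 1.8 sts per cm.
front: 66 × 1.8 = 118.80 → 119.
back: 49 × 1.8 = 88.20 → 88.
cuff: 23.5 × 1.8 = 42.30 → 42.
hood: 61 × 1.8 = 109.80 → 110.

front 119; back 88; cuff 42; hood 110.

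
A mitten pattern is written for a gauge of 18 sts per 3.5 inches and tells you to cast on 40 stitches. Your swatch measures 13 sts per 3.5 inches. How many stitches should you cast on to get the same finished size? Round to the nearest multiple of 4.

28 stitches.

Scale factor = 13 / 18 = 0.722.
40 × 13 / 18 = 28.89 sts.
→ 28 sts.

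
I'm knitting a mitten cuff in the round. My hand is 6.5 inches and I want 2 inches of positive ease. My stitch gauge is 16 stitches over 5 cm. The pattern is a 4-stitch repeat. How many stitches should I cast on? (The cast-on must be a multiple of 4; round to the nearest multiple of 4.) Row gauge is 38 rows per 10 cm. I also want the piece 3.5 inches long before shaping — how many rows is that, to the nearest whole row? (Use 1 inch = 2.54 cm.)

Finished = 6.5 + 2 = 8.5 inches.
8.5 inches × 2.54 = 21.59 cm.
16/5 = 3.2 sts per cm; 21.59 × 3.2 = 69.09 sts.
Nearest multiple of 4 → 68.
3.5 inches = 8.89 cm; × 3.8 = 33.78 → 34 rows.

Cast on 68 stitches; work 34 rows.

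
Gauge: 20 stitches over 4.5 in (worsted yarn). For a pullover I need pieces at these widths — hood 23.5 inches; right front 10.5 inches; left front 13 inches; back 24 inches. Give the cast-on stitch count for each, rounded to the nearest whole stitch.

hood 104; right front 47; left front 58; back 107.

Rate = 20/4.5 = 4.444 sts per in.
hood: 23.5 × 4.444 = 104.44 → 104.
right front: 10.5 × 4.444 = 46.67 → 47.
left front: 13 × 4.444 = 57.78 → 58.
back: 24 × 4.444 = 106.67 → 107.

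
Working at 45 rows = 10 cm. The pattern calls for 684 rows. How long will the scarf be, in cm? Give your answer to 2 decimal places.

45 rows / 10 cm = 4.5 rows per cm.
684 / 4.5 = 152.000 cm.

152.00 cm.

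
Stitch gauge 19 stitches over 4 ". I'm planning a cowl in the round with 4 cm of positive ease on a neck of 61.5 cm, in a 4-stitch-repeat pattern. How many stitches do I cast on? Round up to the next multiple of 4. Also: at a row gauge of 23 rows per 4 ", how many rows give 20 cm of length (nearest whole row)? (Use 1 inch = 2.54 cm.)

Finished = 61.5 + 4 = 65.5 cm.
65.5 cm × 1/2.54 = 25.79 inches.
19/4 = 4.75 sts per in; 25.79 × 4.75 = 122.49 sts.
Next multiple of 4 → 124.
20 cm = 7.87 inches; × 5.75 = 45.28 → 45 rows.

Cast on 124 stitches; work 45 rows.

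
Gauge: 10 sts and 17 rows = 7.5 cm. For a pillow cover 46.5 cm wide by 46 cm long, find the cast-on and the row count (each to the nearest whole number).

Cast on 62 stitches and work 104 rows.

Stitch gauge = 10/7.5 = 1.333 sts/cm; 46.5 × 1.333 = 62.00 → 62 sts.
Row gauge = 17/7.5 = 2.267 rows/cm; 46 × 2.267 = 104.27 → 104 rows.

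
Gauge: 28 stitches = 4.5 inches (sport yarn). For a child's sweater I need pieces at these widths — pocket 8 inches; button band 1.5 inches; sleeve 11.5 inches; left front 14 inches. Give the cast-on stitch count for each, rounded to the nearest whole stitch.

Rate = 28/4.5 = 6.222 sts per in.
pocket: 8 × 6.222 = 49.78 → 50.
button band: 1.5 × 6.222 = 9.33 → 9.
sleeve: 11.5 × 6.222 = 71.56 → 72.
left front: 14 × 6.222 = 87.11 → 87.

pocket 50; button band 9; sleeve 72; left front 87.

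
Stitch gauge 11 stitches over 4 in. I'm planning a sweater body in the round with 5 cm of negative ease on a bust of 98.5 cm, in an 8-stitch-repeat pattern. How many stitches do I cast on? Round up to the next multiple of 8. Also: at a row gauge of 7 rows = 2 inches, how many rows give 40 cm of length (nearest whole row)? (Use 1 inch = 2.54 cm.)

Cast on 104 stitches; work 55 rows.

Finished = 98.5 − 5 = 93.5 cm.
93.5 cm × 1/2.54 = 36.81 inches.
11/4 = 2.75 sts per in; 36.81 × 2.75 = 101.23 sts.
Next multiple of 8 → 104.
40 cm = 15.75 inches; × 3.5 = 55.12 → 55 rows.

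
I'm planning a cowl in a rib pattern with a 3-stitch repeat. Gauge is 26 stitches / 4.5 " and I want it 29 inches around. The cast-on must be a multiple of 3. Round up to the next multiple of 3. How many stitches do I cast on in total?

168 stitches.

26 / 4.5 = 5.778 sts per inch.
29 × 5.778 = 167.56 sts.
Next multiple of 3: 168.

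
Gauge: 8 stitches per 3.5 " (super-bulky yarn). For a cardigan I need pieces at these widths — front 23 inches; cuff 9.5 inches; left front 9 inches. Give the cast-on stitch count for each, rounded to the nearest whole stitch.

front 53; cuff 22; left front 21.

Rate = 8/3.5 = 2.286 sts per in.
front: 23 × 2.286 = 52.57 → 53.
cuff: 9.5 × 2.286 = 21.71 → 22.
left front: 9 × 2.286 = 20.57 → 21.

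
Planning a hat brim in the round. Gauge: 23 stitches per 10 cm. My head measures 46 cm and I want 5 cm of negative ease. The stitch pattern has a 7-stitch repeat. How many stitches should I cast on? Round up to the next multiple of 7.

CO 98 sts.

Finished = 46 − 5 = 41 cm.
23 / 10 = 2.3 sts/cm.
41 × 2.3 = 94.30 sts.
Next multiple of 7: 98.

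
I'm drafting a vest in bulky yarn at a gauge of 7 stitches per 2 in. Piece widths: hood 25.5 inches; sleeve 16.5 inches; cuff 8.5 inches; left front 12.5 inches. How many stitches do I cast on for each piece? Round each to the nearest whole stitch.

Rate = 7/2 = 3.5 sts per in.
hood: 25.5 × 3.5 = 89.25 → 89.
sleeve: 16.5 × 3.5 = 57.75 → 58.
cuff: 8.5 × 3.5 = 29.75 → 30.
left front: 12.5 × 3.5 = 43.75 → 44.

hood 89; sleeve 58; cuff 30; left front 44.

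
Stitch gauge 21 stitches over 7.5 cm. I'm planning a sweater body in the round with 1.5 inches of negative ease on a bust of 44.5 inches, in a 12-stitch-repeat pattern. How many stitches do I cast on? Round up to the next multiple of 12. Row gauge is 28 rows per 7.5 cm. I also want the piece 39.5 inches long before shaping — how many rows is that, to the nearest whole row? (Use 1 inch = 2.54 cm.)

Cast on 312 stitches; work 375 rows.

Finished = 44.5 − 1.5 = 43 inches.
43 inches × 2.54 = 109.22 cm.
21/7.5 = 2.8 sts per cm; 109.22 × 2.8 = 305.82 sts.
Next multiple of 12 → 312.
39.5 inches = 100.33 cm; × 3.733 = 374.57 → 375 rows.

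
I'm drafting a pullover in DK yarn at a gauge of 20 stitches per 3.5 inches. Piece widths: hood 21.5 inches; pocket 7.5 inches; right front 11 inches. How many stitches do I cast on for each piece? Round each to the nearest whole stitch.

Rate = 20/3.5 = 5.714 sts per in.
hood: 21.5 × 5.714 = 122.86 → 123.
pocket: 7.5 × 5.714 = 42.86 → 43.
right front: 11 × 5.714 = 62.86 → 63.

hood 123; pocket 43; right front 63.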